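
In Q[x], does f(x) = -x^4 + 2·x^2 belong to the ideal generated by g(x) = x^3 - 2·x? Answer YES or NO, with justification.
YES

In Q[x] the ideal (g) consists of all multiples of g, so f ∈ (g) iff g | f, i.e. iff the remainder of f on division by g is 0. Divide f by g (g is monic, so eliminate the leading term of the running remainder at each step):
  leading term -x^4: subtract (-x)·g(x) = -x^4 + 2·x^2, leaving 0
The remainder is 0, so f(x) = g(x) · h(x) with h(x) = -x. Hence g | f, i.e. f ∈ (g).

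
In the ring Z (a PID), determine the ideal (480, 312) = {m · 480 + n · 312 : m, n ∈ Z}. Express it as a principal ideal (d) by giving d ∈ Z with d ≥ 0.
In the PID Z, (a, b) is generated by gcd(a, b). Compute gcd(480, 312) with the extended Euclidean algorithm, tracking rows (r, s, t) with s·480 + t·312 = r:
  row A: (480, 1, 0)   [1·480 + 0·312 = 480]
  row B: (312, 0, 1)   [0·480 + 1·312 = 312]
  480 = 1·312 + 168   → row C = row A − 1·row B = (168, 1, −1)   [check: 1·480 − 1·312 = 168]
  312 = 1·168 + 144   → row D = row B − 1·row C = (144, −1, 2)   [check: −1·480 + 2·312 = 144]
  168 = 1·144 + 24   → row E = row C − 1·row D = (24, 2, −3)   [check: 2·480 − 3·312 = 24]
  144 = 6·24 + 0   → remainder 0, stop. gcd = 24 (last nonzero row E).
So gcd(480, 312) = 24, with Bézout identity 2·480 − 3·312 = 24. Containment (⊇): the Bézout identity exhibits 24 as an element of (480, 312), giving (24) ⊆ (480, 312). Containment (⊆): since 24 | 480 and 24 | 312 (480 = 24·20, 312 = 24·13), every Z-linear combination of 480 and 312 is divisible by 24, so (480, 312) ⊆ (24). Therefore (480, 312) = (24), d = 24.

Final answer: (480, 312) = (24); d = 24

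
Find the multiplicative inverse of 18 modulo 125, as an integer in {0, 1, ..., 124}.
18^(−1) ≡ 7 (mod 125)

Apply the extended Euclidean algorithm to (125, 18), tracking rows (r, s, t) with s·125 + t·18 = r. Each division r_prev = q·r_cur + r_new produces the new row as (previous row) − q·(current row):
  row A: (125, 1, 0)   [1·125 + 0·18 = 125]
  row B: (18, 0, 1)   [0·125 + 1·18 = 18]
  125 = 6·18 + 17   → row C = row A − 6·row B = (17, 1, −6)   [check: 1·125 − 6·18 = 17]
  18 = 1·17 + 1   → row D = row B − 1·row C = (1, −1, 7)   [check: −1·125 + 7·18 = 1]
  17 = 17·1 + 0   → remainder 0, stop. gcd = 1 (last nonzero row D).
The gcd is 1, so 18 is invertible mod 125. The last nonzero row gives −1·125 + 7·18 = 1, so t = 7. So 18^(−1) ≡ 7 (mod 125). Verify: 18 · 7 = 126 ≡ 1 (mod 125). ✓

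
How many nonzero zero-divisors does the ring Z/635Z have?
Z/635Z has 130 nonzero zero-divisors

In Z/635Z each nonzero element is either a unit (gcd with 635 is 1) or a zero-divisor (gcd > 1). The number of units is φ(635): factorise 635 = 5 · 127, so φ(635) = (5 − 1) · (127 − 1) = 4 · 126 = 504. The nonzero elements number 635 − 1 = 634. Hence the nonzero zero-divisors number 634 − 504 = 130.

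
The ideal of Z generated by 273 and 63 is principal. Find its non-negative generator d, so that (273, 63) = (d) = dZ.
(273, 63) = (21); d = 21

In the PID Z, (a, b) is generated by gcd(a, b). Compute gcd(273, 63) with the extended Euclidean algorithm, tracking rows (r, s, t) with s·273 + t·63 = r:
  row A: (273, 1, 0)   [1·273 + 0·63 = 273]
  row B: (63, 0, 1)   [0·273 + 1·63 = 63]
  273 = 4·63 + 21   → row C = row A − 4·row B = (21, 1, −4)   [check: 1·273 − 4·63 = 21]
  63 = 3·21 + 0   → remainder 0, stop. gcd = 21 (last nonzero row C).
So gcd(273, 63) = 21, with Bézout identity 1·273 − 4·63 = 21. Containment (⊇): the Bézout identity exhibits 21 as an element of (273, 63), giving (21) ⊆ (273, 63). Containment (⊆): since 21 | 273 and 21 | 63 (273 = 21·13, 63 = 21·3), every Z-linear combination of 273 and 63 is divisible by 21, so (273, 63) ⊆ (21). Therefore (273, 63) = (21), d = 21.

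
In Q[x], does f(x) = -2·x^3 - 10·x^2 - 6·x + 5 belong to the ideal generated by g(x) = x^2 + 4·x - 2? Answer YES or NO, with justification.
In Q[x] the ideal (g) consists of all multiples of g, so f ∈ (g) iff g | f, i.e. iff the remainder of f on division by g is 0. Divide f by g (g is monic, so eliminate the leading term of the running remainder at each step):
  leading term -2·x^3: subtract (-2·x)·g(x) = -2·x^3 - 8·x^2 + 4·x, leaving -2·x^2 - 10·x + 5
  leading term -2·x^2: subtract (-2)·g(x) = -2·x^2 - 8·x + 4, leaving 1 - 2·x
The remainder r(x) = 1 - 2·x ≠ 0 (and deg r < deg g), so g ∤ f, i.e. f ∉ (g).

Final answer: NO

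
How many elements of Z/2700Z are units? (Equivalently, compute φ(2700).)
An element a ∈ Z/2700Z is a unit iff gcd(a, 2700) = 1, so the number of units is φ(2700). φ is multiplicative, with φ(p^e) = p^e − p^(e−1). Factorise 2700 = 2^2 · 3^3 · 5^2. Then
  φ(2700) = (2^2 − 2^1) · (3^3 − 3^2) · (5^2 − 5^1) = 2 · 18 · 20 = 720.

Final answer: Z/2700Z has φ(2700) = 720 units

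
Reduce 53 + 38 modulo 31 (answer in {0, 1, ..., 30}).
29

Reduce the summands first: 53 ≡ 22, 38 ≡ 7 (mod 31), so 53 + 38 ≡ 22 + 7 (mod 31). 22 + 7 = 29; 29 = 0·31 + 29, so (53 + 38) mod 31 = 29.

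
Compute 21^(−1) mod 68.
Apply the extended Euclidean algorithm to (68, 21), tracking rows (r, s, t) with s·68 + t·21 = r. Each division r_prev = q·r_cur + r_new produces the new row as (previous row) − q·(current row):
  row A: (68, 1, 0)   [1·68 + 0·21 = 68]
  row B: (21, 0, 1)   [0·68 + 1·21 = 21]
  68 = 3·21 + 5   → row C = row A − 3·row B = (5, 1, −3)   [check: 1·68 − 3·21 = 5]
  21 = 4·5 + 1   → row D = row B − 4·row C = (1, −4, 13)   [check: −4·68 + 13·21 = 1]
  5 = 5·1 + 0   → remainder 0, stop. gcd = 1 (last nonzero row D).
The gcd is 1, so 21 is invertible mod 68. The last nonzero row gives −4·68 + 13·21 = 1, so t = 13. So 21^(−1) ≡ 13 (mod 68). Verify: 21 · 13 = 273 ≡ 1 (mod 68). ✓

Final answer: 21^(−1) ≡ 13 (mod 68)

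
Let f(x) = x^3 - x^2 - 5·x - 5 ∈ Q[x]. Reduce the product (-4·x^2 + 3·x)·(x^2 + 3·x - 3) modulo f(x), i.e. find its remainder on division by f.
First multiply in Q[x] without reducing: a · b = -4·x^4 - 9·x^3 + 21·x^2 - 9·x. Now divide by f(x) = x^3 - x^2 - 5·x - 5, eliminating the leading term at each step:
  leading term -4·x^4: subtract (-4·x)·f(x) = -4·x^4 + 4·x^3 + 20·x^2 + 20·x, leaving -13·x^3 + x^2 - 29·x
  leading term -13·x^3: subtract (-13)·f(x) = -13·x^3 + 13·x^2 + 65·x + 65, leaving -12·x^2 - 94·x - 65
The degree is now < 3, so this is the remainder. Hence a · b ≡ -12·x^2 - 94·x - 65 in Q[x]/(f).

Final answer: a · b ≡ -12·x^2 - 94·x - 65 (mod f(x))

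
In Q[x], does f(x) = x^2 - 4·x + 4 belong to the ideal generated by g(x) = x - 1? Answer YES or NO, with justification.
In Q[x] the ideal (g) consists of all multiples of g, so f ∈ (g) iff g | f, i.e. iff the remainder of f on division by g is 0. Divide f by g (g is monic, so eliminate the leading term of the running remainder at each step):
  leading term x^2: subtract (x)·g(x) = x^2 - x, leaving 4 - 3·x
  leading term -3·x: subtract (-3)·g(x) = 3 - 3·x, leaving 1
The remainder r(x) = 1 ≠ 0 (and deg r < deg g), so g ∤ f, i.e. f ∉ (g).

Final answer: NO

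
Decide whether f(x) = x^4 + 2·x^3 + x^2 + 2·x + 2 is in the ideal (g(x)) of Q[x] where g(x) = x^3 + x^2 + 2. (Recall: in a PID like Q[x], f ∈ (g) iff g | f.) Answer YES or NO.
YES

In Q[x] the ideal (g) consists of all multiples of g, so f ∈ (g) iff g | f, i.e. iff the remainder of f on division by g is 0. Divide f by g (g is monic, so eliminate the leading term of the running remainder at each step):
  leading term x^4: subtract (x)·g(x) = x^4 + x^3 + 2·x, leaving x^3 + x^2 + 2
  leading term x^3: subtract (1)·g(x) = x^3 + x^2 + 2, leaving 0
The remainder is 0, so f(x) = g(x) · h(x) with h(x) = x + 1. Hence g | f, i.e. f ∈ (g).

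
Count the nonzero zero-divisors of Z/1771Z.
Z/1771Z has 450 nonzero zero-divisors

In Z/1771Z each nonzero element is either a unit (gcd with 1771 is 1) or a zero-divisor (gcd > 1). The number of units is φ(1771): factorise 1771 = 7 · 11 · 23, so φ(1771) = (7 − 1) · (11 − 1) · (23 − 1) = 6 · 10 · 22 = 1320. The nonzero elements number 1771 − 1 = 1770. Hence the nonzero zero-divisors number 1770 − 1320 = 450.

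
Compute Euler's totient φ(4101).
φ is multiplicative, with φ(p^e) = p^e − p^(e−1). Factorise 4101 = 3 · 1367. Then
  φ(4101) = (3 − 1) · (1367 − 1) = 2 · 1366 = 2732.

Final answer: φ(4101) = 2732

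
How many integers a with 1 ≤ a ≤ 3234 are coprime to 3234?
The number of a ∈ {1, ..., 3234} with gcd(a, 3234) = 1 is by definition Euler's totient φ(3234). φ is multiplicative, with φ(p^e) = p^e − p^(e−1). Factorise 3234 = 2 · 3 · 7^2 · 11. Then
  φ(3234) = (2 − 1) · (3 − 1) · (7^2 − 7^1) · (11 − 1) = 1 · 2 · 42 · 10 = 840.
So there are 840 such integers.

Final answer: 840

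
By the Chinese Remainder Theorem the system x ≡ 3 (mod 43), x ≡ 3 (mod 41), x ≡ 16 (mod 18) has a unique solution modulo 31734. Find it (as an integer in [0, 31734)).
The moduli 43, 41, 18 are pairwise coprime, so by the CRT there is a unique solution mod 43·41·18 = 31734.
Solve by successive substitution. Start with x ≡ 3 (mod 43).
  Combine with x ≡ 3 (mod 41): write x = 3 + 43·t and require 3 + 43·t ≡ 3 (mod 41), i.e. 43·t ≡ 3 − 3 ≡ 0 (mod 41). Since 43^(−1) ≡ 21 (mod 41) (43 ≡ 2 (mod 41)), t ≡ 21·0 ≡ 0 (mod 41). So x ≡ 3 + 43·0 = 3 (mod 1763).
  Combine with x ≡ 16 (mod 18): write x = 3 + 1763·t and require 3 + 1763·t ≡ 16 (mod 18), i.e. 1763·t ≡ 16 − 3 ≡ 13 (mod 18). Since 1763^(−1) ≡ 17 (mod 18) (1763 ≡ 17 (mod 18)), t ≡ 17·13 ≡ 5 (mod 18). So x ≡ 3 + 1763·5 = 8818 (mod 31734).
Unique solution in [0, 31734): x = 8818.

Final answer: x ≡ 8818 (mod 31734); the representative in [0, 31734) is 8818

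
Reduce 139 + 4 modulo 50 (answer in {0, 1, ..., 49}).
43

Reduce the summands first: 139 ≡ 39 (mod 50), so 139 + 4 ≡ 39 + 4 (mod 50). 39 + 4 = 43; 43 = 0·50 + 43, so (139 + 4) mod 50 = 43.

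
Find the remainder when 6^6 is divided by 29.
24

Use repeated squaring. Binary(6) = 110. Walk through the bits of the exponent 6 left-to-right: at each bit after the leading one, square the running value, then multiply by 6 if the bit is 1 (always reducing mod 29):
  bit 1 = 1 (leading): start with 6.
  bit 2 = 1: square 6^2 = 36 ≡ 7; bit is 1, so multiply 7·6 = 42 ≡ 13 (mod 29).
  bit 3 = 0: square 13^2 = 169 ≡ 24 (mod 29).
Final value: 6^6 ≡ 24 (mod 29).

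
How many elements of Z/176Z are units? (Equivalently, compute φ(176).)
An element a ∈ Z/176Z is a unit iff gcd(a, 176) = 1, so the number of units is φ(176). φ is multiplicative, with φ(p^e) = p^e − p^(e−1). Factorise 176 = 2^4 · 11. Then
  φ(176) = (2^4 − 2^3) · (11 − 1) = 8 · 10 = 80.

Final answer: Z/176Z has φ(176) = 80 units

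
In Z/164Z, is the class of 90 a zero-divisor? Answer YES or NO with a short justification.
YES

gcd(90, 164) = 2 > 1, so 90 is not a unit in Z/164Z. In Z/nZ every nonzero non-unit is a zero-divisor: explicitly, take b = 164/gcd = 82 ≠ 0 (mod 164); then 90·82 = 7380 = 45·164, i.e. 90·82 ≡ 0 (mod 164). So 90 is a zero-divisor.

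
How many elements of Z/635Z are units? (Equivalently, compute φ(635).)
An element a ∈ Z/635Z is a unit iff gcd(a, 635) = 1, so the number of units is φ(635). φ is multiplicative, with φ(p^e) = p^e − p^(e−1). Factorise 635 = 5 · 127. Then
  φ(635) = (5 − 1) · (127 − 1) = 4 · 126 = 504.

Final answer: Z/635Z has φ(635) = 504 units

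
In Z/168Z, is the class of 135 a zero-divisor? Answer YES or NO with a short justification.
YES

gcd(135, 168) = 3 > 1, so 135 is not a unit in Z/168Z. In Z/nZ every nonzero non-unit is a zero-divisor: explicitly, take b = 168/gcd = 56 ≠ 0 (mod 168); then 135·56 = 7560 = 45·168, i.e. 135·56 ≡ 0 (mod 168). So 135 is a zero-divisor.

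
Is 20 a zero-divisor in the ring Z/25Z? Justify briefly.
YES

gcd(20, 25) = 5 > 1, so 20 is not a unit in Z/25Z. In Z/nZ every nonzero non-unit is a zero-divisor: explicitly, take b = 25/gcd = 5 ≠ 0 (mod 25); then 20·5 = 100 = 4·25, i.e. 20·5 ≡ 0 (mod 25). So 20 is a zero-divisor.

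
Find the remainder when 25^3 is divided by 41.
Use repeated squaring. Binary(3) = 11. Walk through the bits of the exponent 3 left-to-right: at each bit after the leading one, square the running value, then multiply by 25 if the bit is 1 (always reducing mod 41):
  bit 1 = 1 (leading): start with 25.
  bit 2 = 1: square 25^2 = 625 ≡ 10; bit is 1, so multiply 10·25 = 250 ≡ 4 (mod 41).
Final value: 25^3 ≡ 4 (mod 41).

Final answer: 4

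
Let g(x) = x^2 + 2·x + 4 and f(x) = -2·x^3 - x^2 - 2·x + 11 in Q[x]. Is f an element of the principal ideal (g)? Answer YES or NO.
In Q[x] the ideal (g) consists of all multiples of g, so f ∈ (g) iff g | f, i.e. iff the remainder of f on division by g is 0. Divide f by g (g is monic, so eliminate the leading term of the running remainder at each step):
  leading term -2·x^3: subtract (-2·x)·g(x) = -2·x^3 - 4·x^2 - 8·x, leaving 3·x^2 + 6·x + 11
  leading term 3·x^2: subtract (3)·g(x) = 3·x^2 + 6·x + 12, leaving -1
The remainder r(x) = -1 ≠ 0 (and deg r < deg g), so g ∤ f, i.e. f ∉ (g).

Final answer: NO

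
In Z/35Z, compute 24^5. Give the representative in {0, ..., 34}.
Use repeated squaring. Binary(5) = 101. Walk through the bits of the exponent 5 left-to-right: at each bit after the leading one, square the running value, then multiply by 24 if the bit is 1 (always reducing mod 35):
  bit 1 = 1 (leading): start with 24.
  bit 2 = 0: square 24^2 = 576 ≡ 16 (mod 35).
  bit 3 = 1: square 16^2 = 256 ≡ 11; bit is 1, so multiply 11·24 = 264 ≡ 19 (mod 35).
Final value: 24^5 ≡ 19 (mod 35).

Final answer: 19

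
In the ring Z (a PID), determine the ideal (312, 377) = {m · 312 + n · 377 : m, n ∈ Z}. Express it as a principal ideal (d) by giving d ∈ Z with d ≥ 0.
(312, 377) = (13); d = 13

In the PID Z, (a, b) is generated by gcd(a, b). Compute gcd(377, 312) with the extended Euclidean algorithm, tracking rows (r, s, t) with s·377 + t·312 = r:
  row A: (377, 1, 0)   [1·377 + 0·312 = 377]
  row B: (312, 0, 1)   [0·377 + 1·312 = 312]
  377 = 1·312 + 65   → row C = row A − 1·row B = (65, 1, −1)   [check: 1·377 − 1·312 = 65]
  312 = 4·65 + 52   → row D = row B − 4·row C = (52, −4, 5)   [check: −4·377 + 5·312 = 52]
  65 = 1·52 + 13   → row E = row C − 1·row D = (13, 5, −6)   [check: 5·377 − 6·312 = 13]
  52 = 4·13 + 0   → remainder 0, stop. gcd = 13 (last nonzero row E).
So gcd(312, 377) = 13, with Bézout identity 5·377 − 6·312 = 13. Containment (⊇): the Bézout identity exhibits 13 as an element of (312, 377), giving (13) ⊆ (312, 377). Containment (⊆): since 13 | 312 and 13 | 377 (312 = 13·24, 377 = 13·29), every Z-linear combination of 312 and 377 is divisible by 13, so (312, 377) ⊆ (13). Therefore (312, 377) = (13), d = 13.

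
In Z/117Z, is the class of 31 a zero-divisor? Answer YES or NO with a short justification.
NO

gcd(31, 117) = 1, so 31 is a unit in Z/117Z (it has a multiplicative inverse). A unit cannot be a zero-divisor: if 31·b ≡ 0 then multiplying both sides by 31^(−1) gives b ≡ 0. So 31 is not a zero-divisor.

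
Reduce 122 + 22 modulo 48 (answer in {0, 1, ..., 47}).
0

Reduce the summands first: 122 ≡ 26 (mod 48), so 122 + 22 ≡ 26 + 22 (mod 48). 26 + 22 = 48; 48 = 1·48 + 0, so (122 + 22) mod 48 = 0.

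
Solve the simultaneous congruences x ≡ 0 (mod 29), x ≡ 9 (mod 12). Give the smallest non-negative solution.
x ≡ 261 (mod 348); the representative in [0, 348) is 261

The moduli 29, 12 are pairwise coprime, so by the CRT there is a unique solution mod 29·12 = 348.
Solve by successive substitution. Start with x ≡ 0 (mod 29).
  Combine with x ≡ 9 (mod 12): write x = 29·t and require 29·t ≡ 9 (mod 12). Since 29^(−1) ≡ 5 (mod 12) (29 ≡ 5 (mod 12)), t ≡ 5·9 ≡ 9 (mod 12). So x ≡ 29·9 = 261 (mod 348).
Unique solution in [0, 348): x = 261.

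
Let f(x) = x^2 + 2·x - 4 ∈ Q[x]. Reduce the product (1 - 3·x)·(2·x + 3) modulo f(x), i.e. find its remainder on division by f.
a · b ≡ 5·x - 21 (mod f(x))

First multiply in Q[x] without reducing: a · b = -6·x^2 - 7·x + 3. Now divide by f(x) = x^2 + 2·x - 4, eliminating the leading term at each step:
  leading term -6·x^2: subtract (-6)·f(x) = -6·x^2 - 12·x + 24, leaving 5·x - 21
The degree is now < 2, so this is the remainder. Hence a · b ≡ 5·x - 21 in Q[x]/(f).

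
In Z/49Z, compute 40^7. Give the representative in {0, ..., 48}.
19

Use repeated squaring. Binary(7) = 111. Walk through the bits of the exponent 7 left-to-right: at each bit after the leading one, square the running value, then multiply by 40 if the bit is 1 (always reducing mod 49):
  bit 1 = 1 (leading): start with 40.
  bit 2 = 1: square 40^2 = 1600 ≡ 32; bit is 1, so multiply 32·40 = 1280 ≡ 6 (mod 49).
  bit 3 = 1: square 6^2 = 36; bit is 1, so multiply 36·40 = 1440 ≡ 19 (mod 49).
Final value: 40^7 ≡ 19 (mod 49).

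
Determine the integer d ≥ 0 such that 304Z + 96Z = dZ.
In the PID Z, (a, b) is generated by gcd(a, b). Compute gcd(304, 96) with the extended Euclidean algorithm, tracking rows (r, s, t) with s·304 + t·96 = r:
  row A: (304, 1, 0)   [1·304 + 0·96 = 304]
  row B: (96, 0, 1)   [0·304 + 1·96 = 96]
  304 = 3·96 + 16   → row C = row A − 3·row B = (16, 1, −3)   [check: 1·304 − 3·96 = 16]
  96 = 6·16 + 0   → remainder 0, stop. gcd = 16 (last nonzero row C).
So gcd(304, 96) = 16, with Bézout identity 1·304 − 3·96 = 16. Containment (⊇): the Bézout identity exhibits 16 as an element of (304, 96), giving (16) ⊆ (304, 96). Containment (⊆): since 16 | 304 and 16 | 96 (304 = 16·19, 96 = 16·6), every Z-linear combination of 304 and 96 is divisible by 16, so (304, 96) ⊆ (16). Therefore (304, 96) = (16), d = 16.

Final answer: (304, 96) = (16); d = 16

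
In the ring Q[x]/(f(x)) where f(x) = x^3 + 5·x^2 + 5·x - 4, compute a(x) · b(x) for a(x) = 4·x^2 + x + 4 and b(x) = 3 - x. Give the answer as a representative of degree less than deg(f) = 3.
First multiply in Q[x] without reducing: a · b = -4·x^3 + 11·x^2 - x + 12. Now divide by f(x) = x^3 + 5·x^2 + 5·x - 4, eliminating the leading term at each step:
  leading term -4·x^3: subtract (-4)·f(x) = -4·x^3 - 20·x^2 - 20·x + 16, leaving 31·x^2 + 19·x - 4
The degree is now < 3, so this is the remainder. Hence a · b ≡ 31·x^2 + 19·x - 4 in Q[x]/(f).

Final answer: a · b ≡ 31·x^2 + 19·x - 4 (mod f(x))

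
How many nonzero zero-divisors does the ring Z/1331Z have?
In Z/1331Z each nonzero element is either a unit (gcd with 1331 is 1) or a zero-divisor (gcd > 1). The number of units is φ(1331): factorise 1331 = 11^3, so φ(1331) = (11^3 − 11^2) = 1210 = 1210. The nonzero elements number 1331 − 1 = 1330. Hence the nonzero zero-divisors number 1330 − 1210 = 120.

Final answer: Z/1331Z has 120 nonzero zero-divisors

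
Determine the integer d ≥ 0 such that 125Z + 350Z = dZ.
(125, 350) = (25); d = 25

In the PID Z, (a, b) is generated by gcd(a, b). Compute gcd(350, 125) with the extended Euclidean algorithm, tracking rows (r, s, t) with s·350 + t·125 = r:
  row A: (350, 1, 0)   [1·350 + 0·125 = 350]
  row B: (125, 0, 1)   [0·350 + 1·125 = 125]
  350 = 2·125 + 100   → row C = row A − 2·row B = (100, 1, −2)   [check: 1·350 − 2·125 = 100]
  125 = 1·100 + 25   → row D = row B − 1·row C = (25, −1, 3)   [check: −1·350 + 3·125 = 25]
  100 = 4·25 + 0   → remainder 0, stop. gcd = 25 (last nonzero row D).
So gcd(125, 350) = 25, with Bézout identity −1·350 + 3·125 = 25. Containment (⊇): the Bézout identity exhibits 25 as an element of (125, 350), giving (25) ⊆ (125, 350). Containment (⊆): since 25 | 125 and 25 | 350 (125 = 25·5, 350 = 25·14), every Z-linear combination of 125 and 350 is divisible by 25, so (125, 350) ⊆ (25). Therefore (125, 350) = (25), d = 25.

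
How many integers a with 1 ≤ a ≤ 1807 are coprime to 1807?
1656

The number of a ∈ {1, ..., 1807} with gcd(a, 1807) = 1 is by definition Euler's totient φ(1807). φ is multiplicative, with φ(p^e) = p^e − p^(e−1). Factorise 1807 = 13 · 139. Then
  φ(1807) = (13 − 1) · (139 − 1) = 12 · 138 = 1656.
So there are 1656 such integers.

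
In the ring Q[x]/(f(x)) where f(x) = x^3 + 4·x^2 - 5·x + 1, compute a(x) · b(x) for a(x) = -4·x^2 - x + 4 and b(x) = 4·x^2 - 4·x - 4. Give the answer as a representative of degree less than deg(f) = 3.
First multiply in Q[x] without reducing: a · b = -16·x^4 + 12·x^3 + 36·x^2 - 12·x - 16. Now divide by f(x) = x^3 + 4·x^2 - 5·x + 1, eliminating the leading term at each step:
  leading term -16·x^4: subtract (-16·x)·f(x) = -16·x^4 - 64·x^3 + 80·x^2 - 16·x, leaving 76·x^3 - 44·x^2 + 4·x - 16
  leading term 76·x^3: subtract (76)·f(x) = 76·x^3 + 304·x^2 - 380·x + 76, leaving -348·x^2 + 384·x - 92
The degree is now < 3, so this is the remainder. Hence a · b ≡ -348·x^2 + 384·x - 92 in Q[x]/(f).

Final answer: a · b ≡ -348·x^2 + 384·x - 92 (mod f(x))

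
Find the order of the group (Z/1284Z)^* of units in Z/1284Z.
(Z/1284Z)^* consists of the classes a with gcd(a, 1284) = 1, so its order is φ(1284). φ is multiplicative, with φ(p^e) = p^e − p^(e−1). Factorise 1284 = 2^2 · 3 · 107. Then
  φ(1284) = (2^2 − 2^1) · (3 − 1) · (107 − 1) = 2 · 2 · 106 = 424.
Thus |(Z/1284Z)^*| = 424.

Final answer: |(Z/1284Z)^*| = 424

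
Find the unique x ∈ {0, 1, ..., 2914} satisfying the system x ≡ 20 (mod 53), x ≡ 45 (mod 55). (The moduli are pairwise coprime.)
The moduli 53, 55 are pairwise coprime, so by the CRT there is a unique solution mod 53·55 = 2915.
Solve by successive substitution. Start with x ≡ 20 (mod 53).
  Combine with x ≡ 45 (mod 55): write x = 20 + 53·t and require 20 + 53·t ≡ 45 (mod 55), i.e. 53·t ≡ 45 − 20 ≡ 25 (mod 55). Since 53^(−1) ≡ 27 (mod 55), t ≡ 27·25 ≡ 15 (mod 55). So x ≡ 20 + 53·15 = 815 (mod 2915).
Unique solution in [0, 2915): x = 815.

Final answer: x ≡ 815 (mod 2915); the representative in [0, 2915) is 815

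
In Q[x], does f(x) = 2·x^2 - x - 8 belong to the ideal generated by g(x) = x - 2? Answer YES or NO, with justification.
In Q[x] the ideal (g) consists of all multiples of g, so f ∈ (g) iff g | f, i.e. iff the remainder of f on division by g is 0. Divide f by g (g is monic, so eliminate the leading term of the running remainder at each step):
  leading term 2·x^2: subtract (2·x)·g(x) = 2·x^2 - 4·x, leaving 3·x - 8
  leading term 3·x: subtract (3)·g(x) = 3·x - 6, leaving -2
The remainder r(x) = -2 ≠ 0 (and deg r < deg g), so g ∤ f, i.e. f ∉ (g).

Final answer: NO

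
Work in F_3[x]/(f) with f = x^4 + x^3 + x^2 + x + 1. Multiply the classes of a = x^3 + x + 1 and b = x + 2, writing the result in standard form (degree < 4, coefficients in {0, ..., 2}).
a · b ≡ x^3 + 2·x + 1 (mod f(x))

Multiply as integer polynomials: a · b = x^4 + 2·x^3 + x^2 + 3·x + 2. Reducing coefficients mod 3: a · b ≡ x^4 + 2·x^3 + x^2 + 2. Now divide by f(x) = x^4 + x^3 + x^2 + x + 1 in F_3[x], eliminating the leading term at each step:
  leading term x^4: subtract (1)·f(x) = x^4 + x^3 + x^2 + x + 1, leaving x^3 + 2·x + 1 (coefficients mod 3)
The degree is now < 4, so this is the remainder. Hence a · b ≡ x^3 + 2·x + 1 in F_3[x]/(f).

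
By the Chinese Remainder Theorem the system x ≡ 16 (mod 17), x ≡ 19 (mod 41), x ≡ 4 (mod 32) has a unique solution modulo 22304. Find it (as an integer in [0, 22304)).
x ≡ 16132 (mod 22304); the representative in [0, 22304) is 16132

The moduli 17, 41, 32 are pairwise coprime, so by the CRT there is a unique solution mod 17·41·32 = 22304.
Solve by successive substitution. Start with x ≡ 16 (mod 17).
  Combine with x ≡ 19 (mod 41): write x = 16 + 17·t and require 16 + 17·t ≡ 19 (mod 41), i.e. 17·t ≡ 19 − 16 ≡ 3 (mod 41). Since 17^(−1) ≡ 29 (mod 41), t ≡ 29·3 ≡ 5 (mod 41). So x ≡ 16 + 17·5 = 101 (mod 697).
  Combine with x ≡ 4 (mod 32): write x = 101 + 697·t and require 101 + 697·t ≡ 4 (mod 32), i.e. 697·t ≡ 4 − 101 ≡ 31 (mod 32). Since 697^(−1) ≡ 9 (mod 32) (697 ≡ 25 (mod 32)), t ≡ 9·31 ≡ 23 (mod 32). So x ≡ 101 + 697·23 = 16132 (mod 22304).
Unique solution in [0, 22304): x = 16132.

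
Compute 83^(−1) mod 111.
83^(−1) ≡ 107 (mod 111)

Apply the extended Euclidean algorithm to (111, 83), tracking rows (r, s, t) with s·111 + t·83 = r. Each division r_prev = q·r_cur + r_new produces the new row as (previous row) − q·(current row):
  row A: (111, 1, 0)   [1·111 + 0·83 = 111]
  row B: (83, 0, 1)   [0·111 + 1·83 = 83]
  111 = 1·83 + 28   → row C = row A − 1·row B = (28, 1, −1)   [check: 1·111 − 1·83 = 28]
  83 = 2·28 + 27   → row D = row B − 2·row C = (27, −2, 3)   [check: −2·111 + 3·83 = 27]
  28 = 1·27 + 1   → row E = row C − 1·row D = (1, 3, −4)   [check: 3·111 − 4·83 = 1]
  27 = 27·1 + 0   → remainder 0, stop. gcd = 1 (last nonzero row E).
The gcd is 1, so 83 is invertible mod 111. The last nonzero row gives 3·111 − 4·83 = 1, so t = −4. So 83^(−1) ≡ −4 ≡ 107 (mod 111). Verify: 83 · 107 = 8881 ≡ 1 (mod 111). ✓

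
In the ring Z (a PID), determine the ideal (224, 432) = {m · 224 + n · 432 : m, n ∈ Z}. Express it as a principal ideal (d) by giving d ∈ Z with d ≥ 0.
(224, 432) = (16); d = 16

In the PID Z, (a, b) is generated by gcd(a, b). Compute gcd(432, 224) with the extended Euclidean algorithm, tracking rows (r, s, t) with s·432 + t·224 = r:
  row A: (432, 1, 0)   [1·432 + 0·224 = 432]
  row B: (224, 0, 1)   [0·432 + 1·224 = 224]
  432 = 1·224 + 208   → row C = row A − 1·row B = (208, 1, −1)   [check: 1·432 − 1·224 = 208]
  224 = 1·208 + 16   → row D = row B − 1·row C = (16, −1, 2)   [check: −1·432 + 2·224 = 16]
  208 = 13·16 + 0   → remainder 0, stop. gcd = 16 (last nonzero row D).
So gcd(224, 432) = 16, with Bézout identity −1·432 + 2·224 = 16. Containment (⊇): the Bézout identity exhibits 16 as an element of (224, 432), giving (16) ⊆ (224, 432). Containment (⊆): since 16 | 224 and 16 | 432 (224 = 16·14, 432 = 16·27), every Z-linear combination of 224 and 432 is divisible by 16, so (224, 432) ⊆ (16). Therefore (224, 432) = (16), d = 16.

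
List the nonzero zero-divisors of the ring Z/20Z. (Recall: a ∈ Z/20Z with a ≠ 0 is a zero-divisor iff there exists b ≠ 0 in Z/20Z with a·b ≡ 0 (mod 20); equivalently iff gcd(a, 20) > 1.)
An element a ∈ Z/20Z (with a ≠ 0) is a zero-divisor iff gcd(a, 20) > 1 (because a is a unit precisely when gcd(a, n) = 1, and in Z/nZ every nonzero, non-unit element is a zero-divisor). Scan a = 1, ..., 19 and keep those with gcd(a, 20) > 1:
  gcd(2, 20) = 2, gcd(4, 20) = 4, gcd(5, 20) = 5, gcd(6, 20) = 2, gcd(8, 20) = 4, gcd(10, 20) = 10, gcd(12, 20) = 4, gcd(14, 20) = 2, gcd(15, 20) = 5, gcd(16, 20) = 4, gcd(18, 20) = 2.
All other a ∈ {1, ..., 19} have gcd(a, 20) = 1 and are units. So the nonzero zero-divisors are exactly the 11 values of a appearing in this scan.

Final answer: nonzero zero-divisors of Z/20Z = {2, 4, 5, 6, 8, 10, 12, 14, 15, 16, 18}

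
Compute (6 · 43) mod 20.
18

Reduce the factors first: 43 ≡ 3 (mod 20), so 6 · 43 ≡ 6 · 3 (mod 20). 6 · 3 = 18. Dividing by 20: 18 = 0·20 + 18. So (6 · 43) mod 20 = 18.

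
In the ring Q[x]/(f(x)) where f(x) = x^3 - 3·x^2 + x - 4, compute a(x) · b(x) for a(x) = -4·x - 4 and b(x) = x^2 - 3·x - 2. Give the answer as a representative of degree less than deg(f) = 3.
a · b ≡ -4·x^2 + 24·x - 8 (mod f(x))

First multiply in Q[x] without reducing: a · b = -4·x^3 + 8·x^2 + 20·x + 8. Now divide by f(x) = x^3 - 3·x^2 + x - 4, eliminating the leading term at each step:
  leading term -4·x^3: subtract (-4)·f(x) = -4·x^3 + 12·x^2 - 4·x + 16, leaving -4·x^2 + 24·x - 8
The degree is now < 3, so this is the remainder. Hence a · b ≡ -4·x^2 + 24·x - 8 in Q[x]/(f).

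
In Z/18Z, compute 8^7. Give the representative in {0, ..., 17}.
8

Use repeated squaring. Binary(7) = 111. Walk through the bits of the exponent 7 left-to-right: at each bit after the leading one, square the running value, then multiply by 8 if the bit is 1 (always reducing mod 18):
  bit 1 = 1 (leading): start with 8.
  bit 2 = 1: square 8^2 = 64 ≡ 10; bit is 1, so multiply 10·8 = 80 ≡ 8 (mod 18).
  bit 3 = 1: square 8^2 = 64 ≡ 10; bit is 1, so multiply 10·8 = 80 ≡ 8 (mod 18).
Final value: 8^7 ≡ 8 (mod 18).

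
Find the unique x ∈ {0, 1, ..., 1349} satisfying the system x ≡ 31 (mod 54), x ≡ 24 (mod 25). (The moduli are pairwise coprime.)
The moduli 54, 25 are pairwise coprime, so by the CRT there is a unique solution mod 54·25 = 1350.
Solve by successive substitution. Start with x ≡ 31 (mod 54).
  Combine with x ≡ 24 (mod 25): write x = 31 + 54·t and require 31 + 54·t ≡ 24 (mod 25), i.e. 54·t ≡ 24 − 31 ≡ 18 (mod 25). Since 54^(−1) ≡ 19 (mod 25) (54 ≡ 4 (mod 25)), t ≡ 19·18 ≡ 17 (mod 25). So x ≡ 31 + 54·17 = 949 (mod 1350).
Unique solution in [0, 1350): x = 949.

Final answer: x ≡ 949 (mod 1350); the representative in [0, 1350) is 949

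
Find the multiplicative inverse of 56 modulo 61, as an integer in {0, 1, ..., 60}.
Apply the extended Euclidean algorithm to (61, 56), tracking rows (r, s, t) with s·61 + t·56 = r. Each division r_prev = q·r_cur + r_new produces the new row as (previous row) − q·(current row):
  row A: (61, 1, 0)   [1·61 + 0·56 = 61]
  row B: (56, 0, 1)   [0·61 + 1·56 = 56]
  61 = 1·56 + 5   → row C = row A − 1·row B = (5, 1, −1)   [check: 1·61 − 1·56 = 5]
  56 = 11·5 + 1   → row D = row B − 11·row C = (1, −11, 12)   [check: −11·61 + 12·56 = 1]
  5 = 5·1 + 0   → remainder 0, stop. gcd = 1 (last nonzero row D).
The gcd is 1, so 56 is invertible mod 61. The last nonzero row gives −11·61 + 12·56 = 1, so t = 12. So 56^(−1) ≡ 12 (mod 61). Verify: 56 · 12 = 672 ≡ 1 (mod 61). ✓

Final answer: 56^(−1) ≡ 12 (mod 61)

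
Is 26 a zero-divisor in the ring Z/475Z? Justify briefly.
NO

gcd(26, 475) = 1, so 26 is a unit in Z/475Z (it has a multiplicative inverse). A unit cannot be a zero-divisor: if 26·b ≡ 0 then multiplying both sides by 26^(−1) gives b ≡ 0. So 26 is not a zero-divisor.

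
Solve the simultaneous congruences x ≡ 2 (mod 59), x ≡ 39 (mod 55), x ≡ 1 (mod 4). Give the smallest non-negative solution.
x ≡ 7849 (mod 12980); the representative in [0, 12980) is 7849

The moduli 59, 55, 4 are pairwise coprime, so by the CRT there is a unique solution mod 59·55·4 = 12980.
Solve by successive substitution. Start with x ≡ 2 (mod 59).
  Combine with x ≡ 39 (mod 55): write x = 2 + 59·t and require 2 + 59·t ≡ 39 (mod 55), i.e. 59·t ≡ 39 − 2 ≡ 37 (mod 55). Since 59^(−1) ≡ 14 (mod 55) (59 ≡ 4 (mod 55)), t ≡ 14·37 ≡ 23 (mod 55). So x ≡ 2 + 59·23 = 1359 (mod 3245).
  Combine with x ≡ 1 (mod 4): write x = 1359 + 3245·t and require 1359 + 3245·t ≡ 1 (mod 4), i.e. 3245·t ≡ 1 − 1359 ≡ 2 (mod 4). Since 3245^(−1) ≡ 1 (mod 4) (3245 ≡ 1 (mod 4)), t ≡ 1·2 ≡ 2 (mod 4). So x ≡ 1359 + 3245·2 = 7849 (mod 12980).
Unique solution in [0, 12980): x = 7849.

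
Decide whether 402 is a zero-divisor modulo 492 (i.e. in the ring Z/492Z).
YES

gcd(402, 492) = 6 > 1, so 402 is not a unit in Z/492Z. In Z/nZ every nonzero non-unit is a zero-divisor: explicitly, take b = 492/gcd = 82 ≠ 0 (mod 492); then 402·82 = 32964 = 67·492, i.e. 402·82 ≡ 0 (mod 492). So 402 is a zero-divisor.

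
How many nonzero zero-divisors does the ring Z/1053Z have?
In Z/1053Z each nonzero element is either a unit (gcd with 1053 is 1) or a zero-divisor (gcd > 1). The number of units is φ(1053): factorise 1053 = 3^4 · 13, so φ(1053) = (3^4 − 3^3) · (13 − 1) = 54 · 12 = 648. The nonzero elements number 1053 − 1 = 1052. Hence the nonzero zero-divisors number 1052 − 648 = 404.

Final answer: Z/1053Z has 404 nonzero zero-divisors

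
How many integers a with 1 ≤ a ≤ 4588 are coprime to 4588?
The number of a ∈ {1, ..., 4588} with gcd(a, 4588) = 1 is by definition Euler's totient φ(4588). φ is multiplicative, with φ(p^e) = p^e − p^(e−1). Factorise 4588 = 2^2 · 31 · 37. Then
  φ(4588) = (2^2 − 2^1) · (31 − 1) · (37 − 1) = 2 · 30 · 36 = 2160.
So there are 2160 such integers.

Final answer: 2160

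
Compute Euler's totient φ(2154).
φ is multiplicative, with φ(p^e) = p^e − p^(e−1). Factorise 2154 = 2 · 3 · 359. Then
  φ(2154) = (2 − 1) · (3 − 1) · (359 − 1) = 1 · 2 · 358 = 716.

Final answer: φ(2154) = 716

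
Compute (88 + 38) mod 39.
Reduce the summands first: 88 ≡ 10 (mod 39), so 88 + 38 ≡ 10 + 38 (mod 39). 10 + 38 = 48; 48 = 1·39 + 9, so (88 + 38) mod 39 = 9.

Final answer: 9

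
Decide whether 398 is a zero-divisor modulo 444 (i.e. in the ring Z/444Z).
YES

gcd(398, 444) = 2 > 1, so 398 is not a unit in Z/444Z. In Z/nZ every nonzero non-unit is a zero-divisor: explicitly, take b = 444/gcd = 222 ≠ 0 (mod 444); then 398·222 = 88356 = 199·444, i.e. 398·222 ≡ 0 (mod 444). So 398 is a zero-divisor.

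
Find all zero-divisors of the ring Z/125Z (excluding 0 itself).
An element a ∈ Z/125Z (with a ≠ 0) is a zero-divisor iff gcd(a, 125) > 1 (because a is a unit precisely when gcd(a, n) = 1, and in Z/nZ every nonzero, non-unit element is a zero-divisor). Scan a = 1, ..., 124 and keep those with gcd(a, 125) > 1:
  gcd(5, 125) = 5, gcd(10, 125) = 5, gcd(15, 125) = 5, gcd(20, 125) = 5, gcd(25, 125) = 25, gcd(30, 125) = 5, gcd(35, 125) = 5, gcd(40, 125) = 5, gcd(45, 125) = 5, gcd(50, 125) = 25, gcd(55, 125) = 5, gcd(60, 125) = 5, gcd(65, 125) = 5, gcd(70, 125) = 5, gcd(75, 125) = 25, gcd(80, 125) = 5, gcd(85, 125) = 5, gcd(90, 125) = 5, gcd(95, 125) = 5, gcd(100, 125) = 25, gcd(105, 125) = 5, gcd(110, 125) = 5, gcd(115, 125) = 5, gcd(120, 125) = 5.
All other a ∈ {1, ..., 124} have gcd(a, 125) = 1 and are units. So the nonzero zero-divisors are exactly the 24 values of a appearing in this scan.

Final answer: nonzero zero-divisors of Z/125Z = {5, 10, 15, 20, 25, 30, 35, 40, 45, 50, 55, 60, 65, 70, 75, 80, 85, 90, 95, 100, 105, 110, 115, 120}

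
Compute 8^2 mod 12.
4

Use repeated squaring. Binary(2) = 10. Walk through the bits of the exponent 2 left-to-right: at each bit after the leading one, square the running value, then multiply by 8 if the bit is 1 (always reducing mod 12):
  bit 1 = 1 (leading): start with 8.
  bit 2 = 0: square 8^2 = 64 ≡ 4 (mod 12).
Final value: 8^2 ≡ 4 (mod 12).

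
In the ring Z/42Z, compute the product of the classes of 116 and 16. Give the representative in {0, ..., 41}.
Reduce the factors first: 116 ≡ 32 (mod 42), so 116 · 16 ≡ 32 · 16 (mod 42). 32 · 16 = 512. Dividing by 42: 512 = 12·42 + 8. So (116 · 16) mod 42 = 8.

Final answer: 8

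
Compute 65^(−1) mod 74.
65^(−1) ≡ 41 (mod 74)

Apply the extended Euclidean algorithm to (74, 65), tracking rows (r, s, t) with s·74 + t·65 = r. Each division r_prev = q·r_cur + r_new produces the new row as (previous row) − q·(current row):
  row A: (74, 1, 0)   [1·74 + 0·65 = 74]
  row B: (65, 0, 1)   [0·74 + 1·65 = 65]
  74 = 1·65 + 9   → row C = row A − 1·row B = (9, 1, −1)   [check: 1·74 − 1·65 = 9]
  65 = 7·9 + 2   → row D = row B − 7·row C = (2, −7, 8)   [check: −7·74 + 8·65 = 2]
  9 = 4·2 + 1   → row E = row C − 4·row D = (1, 29, −33)   [check: 29·74 − 33·65 = 1]
  2 = 2·1 + 0   → remainder 0, stop. gcd = 1 (last nonzero row E).
The gcd is 1, so 65 is invertible mod 74. The last nonzero row gives 29·74 − 33·65 = 1, so t = −33. So 65^(−1) ≡ −33 ≡ 41 (mod 74). Verify: 65 · 41 = 2665 ≡ 1 (mod 74). ✓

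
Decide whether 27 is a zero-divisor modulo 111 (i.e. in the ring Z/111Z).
gcd(27, 111) = 3 > 1, so 27 is not a unit in Z/111Z. In Z/nZ every nonzero non-unit is a zero-divisor: explicitly, take b = 111/gcd = 37 ≠ 0 (mod 111); then 27·37 = 999 = 9·111, i.e. 27·37 ≡ 0 (mod 111). So 27 is a zero-divisor.

Final answer: YES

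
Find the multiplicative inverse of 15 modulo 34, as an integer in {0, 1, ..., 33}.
15^(−1) ≡ 25 (mod 34)

Apply the extended Euclidean algorithm to (34, 15), tracking rows (r, s, t) with s·34 + t·15 = r. Each division r_prev = q·r_cur + r_new produces the new row as (previous row) − q·(current row):
  row A: (34, 1, 0)   [1·34 + 0·15 = 34]
  row B: (15, 0, 1)   [0·34 + 1·15 = 15]
  34 = 2·15 + 4   → row C = row A − 2·row B = (4, 1, −2)   [check: 1·34 − 2·15 = 4]
  15 = 3·4 + 3   → row D = row B − 3·row C = (3, −3, 7)   [check: −3·34 + 7·15 = 3]
  4 = 1·3 + 1   → row E = row C − 1·row D = (1, 4, −9)   [check: 4·34 − 9·15 = 1]
  3 = 3·1 + 0   → remainder 0, stop. gcd = 1 (last nonzero row E).
The gcd is 1, so 15 is invertible mod 34. The last nonzero row gives 4·34 − 9·15 = 1, so t = −9. So 15^(−1) ≡ −9 ≡ 25 (mod 34). Verify: 15 · 25 = 375 ≡ 1 (mod 34). ✓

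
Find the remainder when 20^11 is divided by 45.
Use repeated squaring. Binary(11) = 1011. Walk through the bits of the exponent 11 left-to-right: at each bit after the leading one, square the running value, then multiply by 20 if the bit is 1 (always reducing mod 45):
  bit 1 = 1 (leading): start with 20.
  bit 2 = 0: square 20^2 = 400 ≡ 40 (mod 45).
  bit 3 = 1: square 40^2 = 1600 ≡ 25; bit is 1, so multiply 25·20 = 500 ≡ 5 (mod 45).
  bit 4 = 1: square 5^2 = 25; bit is 1, so multiply 25·20 = 500 ≡ 5 (mod 45).
Final value: 20^11 ≡ 5 (mod 45).

Final answer: 5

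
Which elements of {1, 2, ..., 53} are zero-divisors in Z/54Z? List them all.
An element a ∈ Z/54Z (with a ≠ 0) is a zero-divisor iff gcd(a, 54) > 1 (because a is a unit precisely when gcd(a, n) = 1, and in Z/nZ every nonzero, non-unit element is a zero-divisor). Scan a = 1, ..., 53 and keep those with gcd(a, 54) > 1:
  gcd(2, 54) = 2, gcd(3, 54) = 3, gcd(4, 54) = 2, gcd(6, 54) = 6, gcd(8, 54) = 2, gcd(9, 54) = 9, gcd(10, 54) = 2, gcd(12, 54) = 6, gcd(14, 54) = 2, gcd(15, 54) = 3, gcd(16, 54) = 2, gcd(18, 54) = 18, gcd(20, 54) = 2, gcd(21, 54) = 3, gcd(22, 54) = 2, gcd(24, 54) = 6, gcd(26, 54) = 2, gcd(27, 54) = 27, gcd(28, 54) = 2, gcd(30, 54) = 6, gcd(32, 54) = 2, gcd(33, 54) = 3, gcd(34, 54) = 2, gcd(36, 54) = 18, gcd(38, 54) = 2, gcd(39, 54) = 3, gcd(40, 54) = 2, gcd(42, 54) = 6, gcd(44, 54) = 2, gcd(45, 54) = 9, gcd(46, 54) = 2, gcd(48, 54) = 6, gcd(50, 54) = 2, gcd(51, 54) = 3, gcd(52, 54) = 2.
All other a ∈ {1, ..., 53} have gcd(a, 54) = 1 and are units. So the nonzero zero-divisors are exactly the 35 values of a appearing in this scan.

Final answer: nonzero zero-divisors of Z/54Z = {2, 3, 4, 6, 8, 9, 10, 12, 14, 15, 16, 18, 20, 21, 22, 24, 26, 27, 28, 30, 32, 33, 34, 36, 38, 39, 40, 42, 44, 45, 46, 48, 50, 51, 52}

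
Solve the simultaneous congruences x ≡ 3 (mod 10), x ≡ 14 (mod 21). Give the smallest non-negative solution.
The moduli 10, 21 are pairwise coprime, so by the CRT there is a unique solution mod 10·21 = 210.
Solve by successive substitution. Start with x ≡ 3 (mod 10).
  Combine with x ≡ 14 (mod 21): write x = 3 + 10·t and require 3 + 10·t ≡ 14 (mod 21), i.e. 10·t ≡ 14 − 3 ≡ 11 (mod 21). Since 10^(−1) ≡ 19 (mod 21), t ≡ 19·11 ≡ 20 (mod 21). So x ≡ 3 + 10·20 = 203 (mod 210).
Unique solution in [0, 210): x = 203.

Final answer: x ≡ 203 (mod 210); the representative in [0, 210) is 203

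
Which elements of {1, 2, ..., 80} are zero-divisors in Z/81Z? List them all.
nonzero zero-divisors of Z/81Z = {3, 6, 9, 12, 15, 18, 21, 24, 27, 30, 33, 36, 39, 42, 45, 48, 51, 54, 57, 60, 63, 66, 69, 72, 75, 78}

An element a ∈ Z/81Z (with a ≠ 0) is a zero-divisor iff gcd(a, 81) > 1 (because a is a unit precisely when gcd(a, n) = 1, and in Z/nZ every nonzero, non-unit element is a zero-divisor). Scan a = 1, ..., 80 and keep those with gcd(a, 81) > 1:
  gcd(3, 81) = 3, gcd(6, 81) = 3, gcd(9, 81) = 9, gcd(12, 81) = 3, gcd(15, 81) = 3, gcd(18, 81) = 9, gcd(21, 81) = 3, gcd(24, 81) = 3, gcd(27, 81) = 27, gcd(30, 81) = 3, gcd(33, 81) = 3, gcd(36, 81) = 9, gcd(39, 81) = 3, gcd(42, 81) = 3, gcd(45, 81) = 9, gcd(48, 81) = 3, gcd(51, 81) = 3, gcd(54, 81) = 27, gcd(57, 81) = 3, gcd(60, 81) = 3, gcd(63, 81) = 9, gcd(66, 81) = 3, gcd(69, 81) = 3, gcd(72, 81) = 9, gcd(75, 81) = 3, gcd(78, 81) = 3.
All other a ∈ {1, ..., 80} have gcd(a, 81) = 1 and are units. So the nonzero zero-divisors are exactly the 26 values of a appearing in this scan.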